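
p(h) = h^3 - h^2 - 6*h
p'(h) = 3*h^2 - 2*h - 6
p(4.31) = 35.63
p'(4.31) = 41.11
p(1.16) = -6.74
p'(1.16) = -4.28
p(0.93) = -5.64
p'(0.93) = -5.27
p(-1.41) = 3.67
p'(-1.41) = 2.78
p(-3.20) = -23.81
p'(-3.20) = 31.12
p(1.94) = -8.10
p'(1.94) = 1.41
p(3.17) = 2.79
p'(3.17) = 17.81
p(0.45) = -2.81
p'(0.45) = -6.29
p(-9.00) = -756.00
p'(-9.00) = 255.00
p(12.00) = 1512.00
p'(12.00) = 402.00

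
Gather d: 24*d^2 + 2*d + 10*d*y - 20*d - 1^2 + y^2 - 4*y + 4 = 24*d^2 + d*(10*y - 18) + y^2 - 4*y + 3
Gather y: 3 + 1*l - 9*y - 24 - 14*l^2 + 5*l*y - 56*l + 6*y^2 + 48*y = -14*l^2 - 55*l + 6*y^2 + y*(5*l + 39) - 21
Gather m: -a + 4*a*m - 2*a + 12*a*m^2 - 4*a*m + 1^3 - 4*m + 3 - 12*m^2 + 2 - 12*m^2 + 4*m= -3*a + m^2*(12*a - 24) + 6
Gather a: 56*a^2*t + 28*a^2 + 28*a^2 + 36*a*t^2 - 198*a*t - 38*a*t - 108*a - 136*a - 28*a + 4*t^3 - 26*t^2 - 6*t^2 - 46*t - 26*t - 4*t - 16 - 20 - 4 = a^2*(56*t + 56) + a*(36*t^2 - 236*t - 272) + 4*t^3 - 32*t^2 - 76*t - 40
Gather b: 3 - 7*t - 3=-7*t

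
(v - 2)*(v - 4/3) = v^2 - 10*v/3 + 8/3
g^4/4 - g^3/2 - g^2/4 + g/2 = g*(g/4 + 1/4)*(g - 2)*(g - 1)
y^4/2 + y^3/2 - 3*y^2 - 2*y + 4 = (y/2 + 1)*(y - 2)*(y - 1)*(y + 2)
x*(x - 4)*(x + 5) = x^3 + x^2 - 20*x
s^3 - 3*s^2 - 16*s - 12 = (s - 6)*(s + 1)*(s + 2)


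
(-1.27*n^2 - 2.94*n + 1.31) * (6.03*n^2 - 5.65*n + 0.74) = -7.6581*n^4 - 10.5527*n^3 + 23.5705*n^2 - 9.5771*n + 0.9694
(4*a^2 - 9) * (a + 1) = 4*a^3 + 4*a^2 - 9*a - 9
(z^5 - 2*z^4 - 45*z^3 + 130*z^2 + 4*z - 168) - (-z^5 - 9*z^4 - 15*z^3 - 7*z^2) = 2*z^5 + 7*z^4 - 30*z^3 + 137*z^2 + 4*z - 168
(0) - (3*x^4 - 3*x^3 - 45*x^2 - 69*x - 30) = -3*x^4 + 3*x^3 + 45*x^2 + 69*x + 30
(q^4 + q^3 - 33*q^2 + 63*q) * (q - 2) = q^5 - q^4 - 35*q^3 + 129*q^2 - 126*q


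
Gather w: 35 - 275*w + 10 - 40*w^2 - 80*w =-40*w^2 - 355*w + 45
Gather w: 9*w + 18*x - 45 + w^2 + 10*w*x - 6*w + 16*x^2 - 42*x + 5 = w^2 + w*(10*x + 3) + 16*x^2 - 24*x - 40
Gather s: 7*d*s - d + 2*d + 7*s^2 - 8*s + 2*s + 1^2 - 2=d + 7*s^2 + s*(7*d - 6) - 1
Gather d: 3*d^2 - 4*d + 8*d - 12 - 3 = 3*d^2 + 4*d - 15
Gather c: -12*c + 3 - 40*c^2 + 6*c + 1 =-40*c^2 - 6*c + 4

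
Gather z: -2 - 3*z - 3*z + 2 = -6*z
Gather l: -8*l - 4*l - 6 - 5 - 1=-12*l - 12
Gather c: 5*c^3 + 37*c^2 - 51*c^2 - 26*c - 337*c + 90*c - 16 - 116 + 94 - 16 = 5*c^3 - 14*c^2 - 273*c - 54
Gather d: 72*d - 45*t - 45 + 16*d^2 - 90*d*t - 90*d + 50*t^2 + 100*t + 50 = 16*d^2 + d*(-90*t - 18) + 50*t^2 + 55*t + 5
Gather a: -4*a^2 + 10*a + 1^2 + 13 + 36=-4*a^2 + 10*a + 50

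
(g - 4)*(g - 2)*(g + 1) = g^3 - 5*g^2 + 2*g + 8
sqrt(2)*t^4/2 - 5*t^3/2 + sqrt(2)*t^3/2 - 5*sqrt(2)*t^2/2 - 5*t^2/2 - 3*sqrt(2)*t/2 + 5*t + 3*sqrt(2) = (t - 1)*(t + 2)*(t - 3*sqrt(2))*(sqrt(2)*t/2 + 1/2)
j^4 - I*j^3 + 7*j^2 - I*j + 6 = (j - 3*I)*(j - I)*(j + I)*(j + 2*I)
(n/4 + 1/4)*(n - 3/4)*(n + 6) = n^3/4 + 25*n^2/16 + 3*n/16 - 9/8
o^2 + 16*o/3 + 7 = (o + 7/3)*(o + 3)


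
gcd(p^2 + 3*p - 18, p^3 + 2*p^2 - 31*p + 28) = 1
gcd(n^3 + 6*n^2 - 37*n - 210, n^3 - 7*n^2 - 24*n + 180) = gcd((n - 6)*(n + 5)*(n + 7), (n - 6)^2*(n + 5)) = n^2 - n - 30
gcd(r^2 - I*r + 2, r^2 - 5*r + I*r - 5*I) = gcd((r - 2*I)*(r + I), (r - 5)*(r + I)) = r + I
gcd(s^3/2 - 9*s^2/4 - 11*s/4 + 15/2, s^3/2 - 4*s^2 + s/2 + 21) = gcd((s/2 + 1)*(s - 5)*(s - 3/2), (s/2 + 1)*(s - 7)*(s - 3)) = s + 2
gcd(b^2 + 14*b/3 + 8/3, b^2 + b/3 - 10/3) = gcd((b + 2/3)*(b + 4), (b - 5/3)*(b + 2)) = 1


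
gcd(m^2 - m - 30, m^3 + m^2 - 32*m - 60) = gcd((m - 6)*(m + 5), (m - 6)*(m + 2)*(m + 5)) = m^2 - m - 30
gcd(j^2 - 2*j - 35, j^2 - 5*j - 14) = j - 7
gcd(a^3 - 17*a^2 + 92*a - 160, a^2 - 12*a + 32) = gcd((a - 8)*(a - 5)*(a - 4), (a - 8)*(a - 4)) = a^2 - 12*a + 32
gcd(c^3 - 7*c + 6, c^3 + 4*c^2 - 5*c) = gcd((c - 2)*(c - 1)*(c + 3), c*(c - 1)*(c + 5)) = c - 1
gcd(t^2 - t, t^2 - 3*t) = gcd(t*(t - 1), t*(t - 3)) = t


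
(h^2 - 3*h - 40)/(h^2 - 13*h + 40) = (h + 5)/(h - 5)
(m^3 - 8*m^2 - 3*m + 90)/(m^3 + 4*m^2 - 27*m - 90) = (m - 6)/(m + 6)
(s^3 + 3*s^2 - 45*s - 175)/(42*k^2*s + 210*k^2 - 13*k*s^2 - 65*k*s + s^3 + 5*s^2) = (s^2 - 2*s - 35)/(42*k^2 - 13*k*s + s^2)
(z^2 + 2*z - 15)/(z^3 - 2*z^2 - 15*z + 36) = (z + 5)/(z^2 + z - 12)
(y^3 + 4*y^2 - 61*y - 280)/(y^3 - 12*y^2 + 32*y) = (y^2 + 12*y + 35)/(y*(y - 4))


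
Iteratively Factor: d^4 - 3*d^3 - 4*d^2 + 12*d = (d - 2)*(d^3 - d^2 - 6*d) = d*(d - 2)*(d^2 - d - 6) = d*(d - 2)*(d + 2)*(d - 3)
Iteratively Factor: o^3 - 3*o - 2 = (o + 1)*(o^2 - o - 2) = (o + 1)^2*(o - 2)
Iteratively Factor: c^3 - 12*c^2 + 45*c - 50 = (c - 5)*(c^2 - 7*c + 10) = (c - 5)*(c - 2)*(c - 5)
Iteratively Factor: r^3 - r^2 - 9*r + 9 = (r - 1)*(r^2 - 9) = (r - 3)*(r - 1)*(r + 3)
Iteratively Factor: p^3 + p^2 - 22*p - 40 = (p + 2)*(p^2 - p - 20) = (p - 5)*(p + 2)*(p + 4)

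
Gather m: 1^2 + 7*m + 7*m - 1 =14*m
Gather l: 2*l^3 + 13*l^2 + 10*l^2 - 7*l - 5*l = 2*l^3 + 23*l^2 - 12*l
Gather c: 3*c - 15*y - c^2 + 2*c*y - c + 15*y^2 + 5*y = -c^2 + c*(2*y + 2) + 15*y^2 - 10*y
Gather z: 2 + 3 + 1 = 6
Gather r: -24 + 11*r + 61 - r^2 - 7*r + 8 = -r^2 + 4*r + 45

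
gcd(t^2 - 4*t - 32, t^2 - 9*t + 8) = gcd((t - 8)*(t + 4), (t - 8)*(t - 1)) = t - 8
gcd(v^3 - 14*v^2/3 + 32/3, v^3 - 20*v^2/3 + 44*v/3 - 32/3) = v - 2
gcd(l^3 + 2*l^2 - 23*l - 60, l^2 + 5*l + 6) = l + 3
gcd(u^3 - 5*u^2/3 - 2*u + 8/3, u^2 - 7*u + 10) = u - 2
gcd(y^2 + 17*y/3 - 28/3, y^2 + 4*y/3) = 1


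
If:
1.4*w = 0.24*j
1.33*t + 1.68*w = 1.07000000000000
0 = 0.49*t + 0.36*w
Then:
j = 8.88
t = -1.12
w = 1.52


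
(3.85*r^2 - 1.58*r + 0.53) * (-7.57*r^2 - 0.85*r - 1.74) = -29.1445*r^4 + 8.6881*r^3 - 9.3681*r^2 + 2.2987*r - 0.9222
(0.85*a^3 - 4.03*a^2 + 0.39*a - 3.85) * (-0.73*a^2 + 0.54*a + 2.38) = -0.6205*a^5 + 3.4009*a^4 - 0.4379*a^3 - 6.5703*a^2 - 1.1508*a - 9.163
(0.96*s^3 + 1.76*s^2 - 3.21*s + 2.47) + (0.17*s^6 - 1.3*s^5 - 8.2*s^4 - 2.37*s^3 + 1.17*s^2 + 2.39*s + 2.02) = 0.17*s^6 - 1.3*s^5 - 8.2*s^4 - 1.41*s^3 + 2.93*s^2 - 0.82*s + 4.49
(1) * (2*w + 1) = 2*w + 1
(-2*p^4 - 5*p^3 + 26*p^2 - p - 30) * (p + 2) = -2*p^5 - 9*p^4 + 16*p^3 + 51*p^2 - 32*p - 60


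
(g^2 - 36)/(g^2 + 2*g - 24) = (g - 6)/(g - 4)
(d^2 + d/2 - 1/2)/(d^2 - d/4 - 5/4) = 2*(2*d - 1)/(4*d - 5)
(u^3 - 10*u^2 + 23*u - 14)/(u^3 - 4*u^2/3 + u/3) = 3*(u^2 - 9*u + 14)/(u*(3*u - 1))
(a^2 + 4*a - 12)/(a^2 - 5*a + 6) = (a + 6)/(a - 3)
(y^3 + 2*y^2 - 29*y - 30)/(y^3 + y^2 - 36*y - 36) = (y - 5)/(y - 6)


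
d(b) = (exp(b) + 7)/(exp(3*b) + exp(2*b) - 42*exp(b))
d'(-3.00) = 3.35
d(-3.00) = -3.38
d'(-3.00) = 3.35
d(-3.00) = -3.38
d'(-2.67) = 2.41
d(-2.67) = -2.43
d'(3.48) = -0.00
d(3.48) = 0.00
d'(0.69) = 0.06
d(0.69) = -0.13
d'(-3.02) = 3.41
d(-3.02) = -3.44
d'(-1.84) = 1.05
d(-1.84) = -1.08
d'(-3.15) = 3.89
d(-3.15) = -3.92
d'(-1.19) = 0.55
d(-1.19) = -0.58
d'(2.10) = -0.27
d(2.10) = 0.06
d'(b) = (exp(b) + 7)*(-3*exp(3*b) - 2*exp(2*b) + 42*exp(b))/(exp(3*b) + exp(2*b) - 42*exp(b))^2 + exp(b)/(exp(3*b) + exp(2*b) - 42*exp(b))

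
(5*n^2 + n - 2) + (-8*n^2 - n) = -3*n^2 - 2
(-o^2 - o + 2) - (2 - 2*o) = -o^2 + o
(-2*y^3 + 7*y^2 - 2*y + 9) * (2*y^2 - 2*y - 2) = -4*y^5 + 18*y^4 - 14*y^3 + 8*y^2 - 14*y - 18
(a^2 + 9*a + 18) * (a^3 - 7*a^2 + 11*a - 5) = a^5 + 2*a^4 - 34*a^3 - 32*a^2 + 153*a - 90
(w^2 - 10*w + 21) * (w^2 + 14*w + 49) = w^4 + 4*w^3 - 70*w^2 - 196*w + 1029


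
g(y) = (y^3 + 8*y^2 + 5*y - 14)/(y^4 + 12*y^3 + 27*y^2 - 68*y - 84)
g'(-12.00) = -0.02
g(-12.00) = -0.14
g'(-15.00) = -0.00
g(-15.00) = -0.10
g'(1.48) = -0.65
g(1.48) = -0.17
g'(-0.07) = -0.21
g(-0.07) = 0.18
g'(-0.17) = -0.25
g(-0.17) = 0.20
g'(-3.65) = -0.15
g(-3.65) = 0.22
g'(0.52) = -0.15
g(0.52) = 0.08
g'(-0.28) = -0.31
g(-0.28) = 0.23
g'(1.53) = -0.79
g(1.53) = -0.21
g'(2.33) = -1.55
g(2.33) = 0.63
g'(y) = (3*y^2 + 16*y + 5)/(y^4 + 12*y^3 + 27*y^2 - 68*y - 84) + (-4*y^3 - 36*y^2 - 54*y + 68)*(y^3 + 8*y^2 + 5*y - 14)/(y^4 + 12*y^3 + 27*y^2 - 68*y - 84)^2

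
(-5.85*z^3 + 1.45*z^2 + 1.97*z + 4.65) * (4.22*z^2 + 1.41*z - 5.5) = -24.687*z^5 - 2.1295*z^4 + 42.5329*z^3 + 14.4257*z^2 - 4.2785*z - 25.575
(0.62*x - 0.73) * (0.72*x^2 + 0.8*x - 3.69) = 0.4464*x^3 - 0.0296*x^2 - 2.8718*x + 2.6937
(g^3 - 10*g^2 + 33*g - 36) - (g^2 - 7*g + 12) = g^3 - 11*g^2 + 40*g - 48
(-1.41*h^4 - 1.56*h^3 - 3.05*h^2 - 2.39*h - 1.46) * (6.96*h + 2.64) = -9.8136*h^5 - 14.58*h^4 - 25.3464*h^3 - 24.6864*h^2 - 16.4712*h - 3.8544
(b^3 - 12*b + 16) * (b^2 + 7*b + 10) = b^5 + 7*b^4 - 2*b^3 - 68*b^2 - 8*b + 160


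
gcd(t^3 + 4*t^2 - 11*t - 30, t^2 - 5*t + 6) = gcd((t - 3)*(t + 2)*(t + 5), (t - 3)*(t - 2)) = t - 3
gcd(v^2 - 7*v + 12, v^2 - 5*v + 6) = v - 3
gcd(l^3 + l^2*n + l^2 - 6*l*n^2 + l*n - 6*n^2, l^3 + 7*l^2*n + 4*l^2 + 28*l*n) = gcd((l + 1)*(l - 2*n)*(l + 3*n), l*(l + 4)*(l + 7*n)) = 1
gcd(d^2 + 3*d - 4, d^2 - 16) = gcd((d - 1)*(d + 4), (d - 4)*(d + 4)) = d + 4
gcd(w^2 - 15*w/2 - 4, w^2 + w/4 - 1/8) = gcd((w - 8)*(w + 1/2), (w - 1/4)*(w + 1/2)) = w + 1/2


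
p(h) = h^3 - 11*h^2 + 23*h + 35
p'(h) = 3*h^2 - 22*h + 23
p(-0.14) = 31.56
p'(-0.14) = 26.14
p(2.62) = 37.74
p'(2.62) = -14.05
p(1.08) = 48.27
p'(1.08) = 2.74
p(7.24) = 4.43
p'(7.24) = 20.97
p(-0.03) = 34.30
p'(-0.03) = 23.66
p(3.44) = 24.66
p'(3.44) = -17.18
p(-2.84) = -141.95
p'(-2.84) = 109.68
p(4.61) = 5.23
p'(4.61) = -14.66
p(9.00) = 80.00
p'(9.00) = 68.00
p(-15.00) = -6160.00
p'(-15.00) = 1028.00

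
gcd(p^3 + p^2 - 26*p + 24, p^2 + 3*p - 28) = p - 4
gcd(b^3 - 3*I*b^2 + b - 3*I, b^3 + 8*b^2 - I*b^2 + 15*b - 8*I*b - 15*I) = b - I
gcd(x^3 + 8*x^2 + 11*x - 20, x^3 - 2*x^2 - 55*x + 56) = x - 1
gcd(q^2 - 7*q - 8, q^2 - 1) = q + 1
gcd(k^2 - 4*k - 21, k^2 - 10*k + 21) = k - 7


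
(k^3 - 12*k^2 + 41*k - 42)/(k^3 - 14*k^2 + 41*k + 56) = (k^2 - 5*k + 6)/(k^2 - 7*k - 8)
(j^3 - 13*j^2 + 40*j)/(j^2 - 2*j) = (j^2 - 13*j + 40)/(j - 2)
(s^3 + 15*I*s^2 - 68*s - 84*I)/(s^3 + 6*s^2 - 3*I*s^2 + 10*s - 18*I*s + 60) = (s^2 + 13*I*s - 42)/(s^2 + s*(6 - 5*I) - 30*I)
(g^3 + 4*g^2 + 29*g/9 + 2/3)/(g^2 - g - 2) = (g^3 + 4*g^2 + 29*g/9 + 2/3)/(g^2 - g - 2)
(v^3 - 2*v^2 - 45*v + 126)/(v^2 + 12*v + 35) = (v^2 - 9*v + 18)/(v + 5)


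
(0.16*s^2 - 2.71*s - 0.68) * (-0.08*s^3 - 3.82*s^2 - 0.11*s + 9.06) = -0.0128*s^5 - 0.3944*s^4 + 10.389*s^3 + 4.3453*s^2 - 24.4778*s - 6.1608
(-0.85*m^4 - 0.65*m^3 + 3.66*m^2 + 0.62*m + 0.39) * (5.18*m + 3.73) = -4.403*m^5 - 6.5375*m^4 + 16.5343*m^3 + 16.8634*m^2 + 4.3328*m + 1.4547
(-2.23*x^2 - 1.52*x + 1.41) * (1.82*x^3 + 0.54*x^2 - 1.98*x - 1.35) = -4.0586*x^5 - 3.9706*x^4 + 6.1608*x^3 + 6.7815*x^2 - 0.7398*x - 1.9035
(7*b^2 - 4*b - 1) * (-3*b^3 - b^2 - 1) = -21*b^5 + 5*b^4 + 7*b^3 - 6*b^2 + 4*b + 1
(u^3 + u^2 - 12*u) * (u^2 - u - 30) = u^5 - 43*u^3 - 18*u^2 + 360*u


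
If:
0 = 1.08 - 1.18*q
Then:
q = 0.92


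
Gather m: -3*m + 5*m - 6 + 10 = 2*m + 4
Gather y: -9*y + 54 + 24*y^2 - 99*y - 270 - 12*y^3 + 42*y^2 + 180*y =-12*y^3 + 66*y^2 + 72*y - 216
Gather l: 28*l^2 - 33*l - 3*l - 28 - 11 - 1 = 28*l^2 - 36*l - 40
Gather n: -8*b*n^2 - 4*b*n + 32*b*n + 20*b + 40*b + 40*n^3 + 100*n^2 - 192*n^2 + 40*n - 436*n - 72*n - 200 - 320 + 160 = 60*b + 40*n^3 + n^2*(-8*b - 92) + n*(28*b - 468) - 360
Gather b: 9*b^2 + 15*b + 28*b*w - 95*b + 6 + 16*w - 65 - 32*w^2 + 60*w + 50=9*b^2 + b*(28*w - 80) - 32*w^2 + 76*w - 9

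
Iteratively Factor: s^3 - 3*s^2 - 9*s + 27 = (s + 3)*(s^2 - 6*s + 9) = (s - 3)*(s + 3)*(s - 3)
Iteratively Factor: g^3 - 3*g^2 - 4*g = (g - 4)*(g^2 + g) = (g - 4)*(g + 1)*(g)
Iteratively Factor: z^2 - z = (z)*(z - 1)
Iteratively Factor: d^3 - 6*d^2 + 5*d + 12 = (d - 3)*(d^2 - 3*d - 4) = (d - 4)*(d - 3)*(d + 1)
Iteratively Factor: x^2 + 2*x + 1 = (x + 1)*(x + 1)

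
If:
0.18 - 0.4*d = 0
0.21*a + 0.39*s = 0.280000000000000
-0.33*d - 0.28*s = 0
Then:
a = 2.32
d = 0.45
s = -0.53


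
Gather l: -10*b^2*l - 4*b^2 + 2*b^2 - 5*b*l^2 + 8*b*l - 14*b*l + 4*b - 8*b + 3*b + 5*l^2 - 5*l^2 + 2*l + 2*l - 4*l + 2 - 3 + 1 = -2*b^2 - 5*b*l^2 - b + l*(-10*b^2 - 6*b)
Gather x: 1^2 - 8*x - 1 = -8*x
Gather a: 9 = 9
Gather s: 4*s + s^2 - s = s^2 + 3*s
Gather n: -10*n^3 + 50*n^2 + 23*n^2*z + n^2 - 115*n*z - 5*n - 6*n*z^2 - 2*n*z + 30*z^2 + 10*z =-10*n^3 + n^2*(23*z + 51) + n*(-6*z^2 - 117*z - 5) + 30*z^2 + 10*z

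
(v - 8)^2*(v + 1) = v^3 - 15*v^2 + 48*v + 64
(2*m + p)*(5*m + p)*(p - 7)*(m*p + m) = 10*m^3*p^2 - 60*m^3*p - 70*m^3 + 7*m^2*p^3 - 42*m^2*p^2 - 49*m^2*p + m*p^4 - 6*m*p^3 - 7*m*p^2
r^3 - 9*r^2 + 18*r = r*(r - 6)*(r - 3)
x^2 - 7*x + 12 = (x - 4)*(x - 3)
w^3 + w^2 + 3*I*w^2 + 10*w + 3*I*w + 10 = (w + 1)*(w - 2*I)*(w + 5*I)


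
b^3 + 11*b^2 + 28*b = b*(b + 4)*(b + 7)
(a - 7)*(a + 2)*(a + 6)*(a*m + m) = a^4*m + 2*a^3*m - 43*a^2*m - 128*a*m - 84*m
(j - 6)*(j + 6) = j^2 - 36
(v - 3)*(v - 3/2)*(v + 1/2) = v^3 - 4*v^2 + 9*v/4 + 9/4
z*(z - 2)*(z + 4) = z^3 + 2*z^2 - 8*z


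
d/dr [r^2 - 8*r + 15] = 2*r - 8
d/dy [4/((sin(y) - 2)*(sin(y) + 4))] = -8*(sin(y) + 1)*cos(y)/((sin(y) - 2)^2*(sin(y) + 4)^2)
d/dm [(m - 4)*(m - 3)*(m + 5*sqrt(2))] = 3*m^2 - 14*m + 10*sqrt(2)*m - 35*sqrt(2) + 12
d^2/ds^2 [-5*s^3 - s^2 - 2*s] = -30*s - 2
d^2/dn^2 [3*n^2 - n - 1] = 6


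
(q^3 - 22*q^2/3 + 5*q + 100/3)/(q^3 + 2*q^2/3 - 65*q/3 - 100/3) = (q - 4)/(q + 4)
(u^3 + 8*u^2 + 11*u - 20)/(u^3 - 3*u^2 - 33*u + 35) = (u + 4)/(u - 7)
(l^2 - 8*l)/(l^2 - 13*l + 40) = l/(l - 5)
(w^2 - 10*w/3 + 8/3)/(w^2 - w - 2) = (w - 4/3)/(w + 1)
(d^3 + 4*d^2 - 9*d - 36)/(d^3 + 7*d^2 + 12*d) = (d - 3)/d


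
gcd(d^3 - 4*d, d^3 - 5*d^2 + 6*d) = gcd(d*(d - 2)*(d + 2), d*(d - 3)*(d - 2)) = d^2 - 2*d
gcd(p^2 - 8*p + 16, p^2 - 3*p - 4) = p - 4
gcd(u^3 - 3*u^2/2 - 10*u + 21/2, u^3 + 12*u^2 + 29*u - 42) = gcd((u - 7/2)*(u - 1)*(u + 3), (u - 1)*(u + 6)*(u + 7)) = u - 1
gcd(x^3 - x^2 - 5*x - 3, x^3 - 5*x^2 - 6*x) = x + 1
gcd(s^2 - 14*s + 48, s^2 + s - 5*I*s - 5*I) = 1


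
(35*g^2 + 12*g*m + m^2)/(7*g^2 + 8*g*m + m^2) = (5*g + m)/(g + m)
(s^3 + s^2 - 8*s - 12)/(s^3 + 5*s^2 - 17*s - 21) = (s^2 + 4*s + 4)/(s^2 + 8*s + 7)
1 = 1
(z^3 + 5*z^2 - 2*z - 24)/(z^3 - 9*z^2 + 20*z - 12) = (z^2 + 7*z + 12)/(z^2 - 7*z + 6)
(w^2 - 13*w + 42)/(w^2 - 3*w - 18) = (w - 7)/(w + 3)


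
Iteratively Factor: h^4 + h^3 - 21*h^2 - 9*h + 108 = (h + 3)*(h^3 - 2*h^2 - 15*h + 36) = (h + 3)*(h + 4)*(h^2 - 6*h + 9) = (h - 3)*(h + 3)*(h + 4)*(h - 3)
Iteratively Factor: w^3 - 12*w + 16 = (w - 2)*(w^2 + 2*w - 8) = (w - 2)^2*(w + 4)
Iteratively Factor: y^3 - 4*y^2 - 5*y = (y - 5)*(y^2 + y) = y*(y - 5)*(y + 1)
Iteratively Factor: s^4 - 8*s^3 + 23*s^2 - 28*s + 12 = (s - 2)*(s^3 - 6*s^2 + 11*s - 6) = (s - 2)*(s - 1)*(s^2 - 5*s + 6) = (s - 2)^2*(s - 1)*(s - 3)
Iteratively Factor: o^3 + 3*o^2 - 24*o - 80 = (o + 4)*(o^2 - o - 20) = (o - 5)*(o + 4)*(o + 4)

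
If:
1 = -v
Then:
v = -1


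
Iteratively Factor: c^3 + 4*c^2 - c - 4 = (c + 1)*(c^2 + 3*c - 4) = (c + 1)*(c + 4)*(c - 1)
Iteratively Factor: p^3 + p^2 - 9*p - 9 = (p + 3)*(p^2 - 2*p - 3) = (p - 3)*(p + 3)*(p + 1)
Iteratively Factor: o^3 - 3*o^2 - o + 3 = (o - 1)*(o^2 - 2*o - 3) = (o - 1)*(o + 1)*(o - 3)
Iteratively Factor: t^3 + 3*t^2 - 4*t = (t)*(t^2 + 3*t - 4) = t*(t - 1)*(t + 4)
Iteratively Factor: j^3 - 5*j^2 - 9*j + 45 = (j - 5)*(j^2 - 9) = (j - 5)*(j - 3)*(j + 3)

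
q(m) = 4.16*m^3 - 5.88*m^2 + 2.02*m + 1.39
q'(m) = 12.48*m^2 - 11.76*m + 2.02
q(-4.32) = -452.46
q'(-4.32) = 285.73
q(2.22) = 22.41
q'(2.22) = 37.42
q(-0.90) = -8.22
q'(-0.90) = 22.71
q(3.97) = 177.03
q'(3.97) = 152.03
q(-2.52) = -107.61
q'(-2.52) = 110.91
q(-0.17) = 0.86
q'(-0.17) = 4.38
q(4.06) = 191.07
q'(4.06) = 159.99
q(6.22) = 787.54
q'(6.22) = 411.70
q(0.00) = 1.39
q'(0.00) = 2.02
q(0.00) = 1.39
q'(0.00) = 2.02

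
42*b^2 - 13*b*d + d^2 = (-7*b + d)*(-6*b + d)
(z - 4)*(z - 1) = z^2 - 5*z + 4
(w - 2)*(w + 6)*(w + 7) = w^3 + 11*w^2 + 16*w - 84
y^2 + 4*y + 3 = (y + 1)*(y + 3)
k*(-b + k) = -b*k + k^2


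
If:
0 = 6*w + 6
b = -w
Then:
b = 1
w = -1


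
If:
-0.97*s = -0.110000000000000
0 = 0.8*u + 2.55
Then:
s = 0.11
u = -3.19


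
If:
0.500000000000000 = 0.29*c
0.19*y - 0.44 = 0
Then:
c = 1.72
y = 2.32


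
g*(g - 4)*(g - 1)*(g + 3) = g^4 - 2*g^3 - 11*g^2 + 12*g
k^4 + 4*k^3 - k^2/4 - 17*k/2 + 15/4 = (k - 1)*(k - 1/2)*(k + 5/2)*(k + 3)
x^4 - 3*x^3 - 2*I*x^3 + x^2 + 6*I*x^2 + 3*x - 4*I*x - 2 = (x - 2)*(x - 1)*(x - I)^2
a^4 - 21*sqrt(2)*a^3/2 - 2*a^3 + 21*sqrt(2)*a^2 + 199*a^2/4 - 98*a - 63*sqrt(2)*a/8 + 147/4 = (a - 3/2)*(a - 1/2)*(a - 7*sqrt(2))*(a - 7*sqrt(2)/2)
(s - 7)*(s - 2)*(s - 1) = s^3 - 10*s^2 + 23*s - 14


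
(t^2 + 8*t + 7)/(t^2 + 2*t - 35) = (t + 1)/(t - 5)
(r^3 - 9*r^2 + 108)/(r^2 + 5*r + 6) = (r^2 - 12*r + 36)/(r + 2)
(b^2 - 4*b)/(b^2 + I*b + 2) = b*(b - 4)/(b^2 + I*b + 2)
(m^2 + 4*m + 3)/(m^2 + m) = (m + 3)/m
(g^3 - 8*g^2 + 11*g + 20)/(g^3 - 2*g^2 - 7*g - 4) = (g - 5)/(g + 1)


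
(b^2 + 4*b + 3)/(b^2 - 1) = (b + 3)/(b - 1)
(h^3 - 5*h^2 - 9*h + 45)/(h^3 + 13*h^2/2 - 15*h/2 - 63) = 2*(h^2 - 2*h - 15)/(2*h^2 + 19*h + 42)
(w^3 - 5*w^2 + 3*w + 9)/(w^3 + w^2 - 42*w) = (w^3 - 5*w^2 + 3*w + 9)/(w*(w^2 + w - 42))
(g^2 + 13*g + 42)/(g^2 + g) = (g^2 + 13*g + 42)/(g*(g + 1))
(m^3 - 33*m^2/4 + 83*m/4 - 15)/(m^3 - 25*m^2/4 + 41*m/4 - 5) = (m - 3)/(m - 1)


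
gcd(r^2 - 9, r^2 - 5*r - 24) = r + 3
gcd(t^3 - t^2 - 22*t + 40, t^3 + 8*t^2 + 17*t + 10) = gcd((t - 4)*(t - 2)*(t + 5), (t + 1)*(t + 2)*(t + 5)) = t + 5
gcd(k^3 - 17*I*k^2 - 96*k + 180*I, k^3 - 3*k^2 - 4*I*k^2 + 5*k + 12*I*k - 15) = k - 5*I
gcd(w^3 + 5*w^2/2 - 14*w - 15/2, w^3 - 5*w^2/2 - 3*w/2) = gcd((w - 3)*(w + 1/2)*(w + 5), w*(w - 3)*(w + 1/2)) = w^2 - 5*w/2 - 3/2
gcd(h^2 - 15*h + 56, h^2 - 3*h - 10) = 1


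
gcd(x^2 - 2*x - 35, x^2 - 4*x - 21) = x - 7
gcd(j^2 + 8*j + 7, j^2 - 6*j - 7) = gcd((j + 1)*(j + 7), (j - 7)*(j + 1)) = j + 1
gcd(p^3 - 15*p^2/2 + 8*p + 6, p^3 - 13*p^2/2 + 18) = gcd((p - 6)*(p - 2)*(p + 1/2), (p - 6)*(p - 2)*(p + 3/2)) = p^2 - 8*p + 12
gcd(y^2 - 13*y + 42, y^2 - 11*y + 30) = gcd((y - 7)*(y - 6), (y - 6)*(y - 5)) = y - 6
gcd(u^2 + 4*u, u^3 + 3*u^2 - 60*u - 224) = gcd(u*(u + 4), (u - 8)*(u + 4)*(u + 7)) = u + 4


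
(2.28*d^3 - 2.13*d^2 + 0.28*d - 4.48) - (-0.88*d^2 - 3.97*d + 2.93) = 2.28*d^3 - 1.25*d^2 + 4.25*d - 7.41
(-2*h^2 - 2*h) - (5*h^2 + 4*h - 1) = -7*h^2 - 6*h + 1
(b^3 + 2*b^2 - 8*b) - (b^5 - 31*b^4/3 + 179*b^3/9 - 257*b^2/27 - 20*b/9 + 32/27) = -b^5 + 31*b^4/3 - 170*b^3/9 + 311*b^2/27 - 52*b/9 - 32/27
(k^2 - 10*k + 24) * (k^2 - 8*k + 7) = k^4 - 18*k^3 + 111*k^2 - 262*k + 168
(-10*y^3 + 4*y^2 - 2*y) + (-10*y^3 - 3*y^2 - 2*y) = -20*y^3 + y^2 - 4*y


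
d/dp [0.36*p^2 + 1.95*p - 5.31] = 0.72*p + 1.95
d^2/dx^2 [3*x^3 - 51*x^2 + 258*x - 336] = 18*x - 102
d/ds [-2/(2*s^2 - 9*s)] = 2*(4*s - 9)/(s^2*(2*s - 9)^2)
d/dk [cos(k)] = -sin(k)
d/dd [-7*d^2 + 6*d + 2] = 6 - 14*d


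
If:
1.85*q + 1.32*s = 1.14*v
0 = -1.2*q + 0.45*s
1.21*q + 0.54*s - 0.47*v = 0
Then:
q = 0.00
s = 0.00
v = 0.00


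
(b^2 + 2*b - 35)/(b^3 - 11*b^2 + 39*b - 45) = (b + 7)/(b^2 - 6*b + 9)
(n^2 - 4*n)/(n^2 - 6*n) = (n - 4)/(n - 6)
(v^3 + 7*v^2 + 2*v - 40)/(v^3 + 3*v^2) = (v^3 + 7*v^2 + 2*v - 40)/(v^2*(v + 3))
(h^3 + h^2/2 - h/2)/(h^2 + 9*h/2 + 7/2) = h*(2*h - 1)/(2*h + 7)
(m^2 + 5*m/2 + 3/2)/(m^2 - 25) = (2*m^2 + 5*m + 3)/(2*(m^2 - 25))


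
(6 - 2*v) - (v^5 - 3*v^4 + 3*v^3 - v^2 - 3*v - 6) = -v^5 + 3*v^4 - 3*v^3 + v^2 + v + 12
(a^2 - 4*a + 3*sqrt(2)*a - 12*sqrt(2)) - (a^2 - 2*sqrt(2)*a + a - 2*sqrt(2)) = -5*a + 5*sqrt(2)*a - 10*sqrt(2)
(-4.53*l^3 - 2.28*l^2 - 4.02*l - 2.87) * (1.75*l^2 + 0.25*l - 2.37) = -7.9275*l^5 - 5.1225*l^4 + 3.1311*l^3 - 0.6239*l^2 + 8.8099*l + 6.8019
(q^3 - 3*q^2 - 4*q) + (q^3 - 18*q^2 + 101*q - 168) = 2*q^3 - 21*q^2 + 97*q - 168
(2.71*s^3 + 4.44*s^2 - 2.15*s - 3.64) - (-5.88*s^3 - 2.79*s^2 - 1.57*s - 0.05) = 8.59*s^3 + 7.23*s^2 - 0.58*s - 3.59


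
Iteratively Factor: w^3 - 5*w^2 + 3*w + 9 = (w - 3)*(w^2 - 2*w - 3) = (w - 3)^2*(w + 1)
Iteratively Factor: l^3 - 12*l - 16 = (l + 2)*(l^2 - 2*l - 8) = (l - 4)*(l + 2)*(l + 2)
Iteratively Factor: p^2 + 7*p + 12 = (p + 3)*(p + 4)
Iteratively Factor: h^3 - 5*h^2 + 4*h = (h - 4)*(h^2 - h) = h*(h - 4)*(h - 1)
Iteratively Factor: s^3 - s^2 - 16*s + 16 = (s - 4)*(s^2 + 3*s - 4) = (s - 4)*(s - 1)*(s + 4)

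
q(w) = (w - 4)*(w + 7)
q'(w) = 2*w + 3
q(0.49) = -26.29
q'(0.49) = 3.98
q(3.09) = -9.18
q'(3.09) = 9.18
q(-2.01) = -29.99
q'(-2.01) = -1.02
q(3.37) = -6.53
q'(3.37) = 9.74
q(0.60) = -25.84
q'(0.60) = 4.20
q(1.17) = -23.12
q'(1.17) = 5.34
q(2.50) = -14.25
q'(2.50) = 8.00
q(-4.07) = -23.65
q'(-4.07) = -5.14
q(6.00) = 26.00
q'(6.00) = 15.00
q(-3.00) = -28.00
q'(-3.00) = -3.00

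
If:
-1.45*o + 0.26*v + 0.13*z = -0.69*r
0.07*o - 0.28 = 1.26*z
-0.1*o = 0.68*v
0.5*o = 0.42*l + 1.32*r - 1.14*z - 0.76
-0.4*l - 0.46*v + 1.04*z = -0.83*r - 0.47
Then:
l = 0.87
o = 0.04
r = 0.12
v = -0.01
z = -0.22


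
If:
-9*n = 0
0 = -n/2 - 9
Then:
No Solution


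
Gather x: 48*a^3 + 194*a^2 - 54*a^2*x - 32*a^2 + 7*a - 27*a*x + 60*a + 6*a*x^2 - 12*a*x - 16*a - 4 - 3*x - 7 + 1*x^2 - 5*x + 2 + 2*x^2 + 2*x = 48*a^3 + 162*a^2 + 51*a + x^2*(6*a + 3) + x*(-54*a^2 - 39*a - 6) - 9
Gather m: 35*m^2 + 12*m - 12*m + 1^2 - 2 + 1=35*m^2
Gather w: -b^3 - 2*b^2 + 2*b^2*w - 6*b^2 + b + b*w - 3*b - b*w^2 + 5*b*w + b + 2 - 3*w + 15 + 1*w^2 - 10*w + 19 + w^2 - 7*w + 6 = -b^3 - 8*b^2 - b + w^2*(2 - b) + w*(2*b^2 + 6*b - 20) + 42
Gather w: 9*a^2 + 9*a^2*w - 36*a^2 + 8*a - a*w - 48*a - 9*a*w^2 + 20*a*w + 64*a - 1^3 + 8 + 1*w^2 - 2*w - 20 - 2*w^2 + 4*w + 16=-27*a^2 + 24*a + w^2*(-9*a - 1) + w*(9*a^2 + 19*a + 2) + 3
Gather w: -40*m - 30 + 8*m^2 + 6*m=8*m^2 - 34*m - 30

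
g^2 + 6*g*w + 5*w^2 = (g + w)*(g + 5*w)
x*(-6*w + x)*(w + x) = -6*w^2*x - 5*w*x^2 + x^3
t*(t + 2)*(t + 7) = t^3 + 9*t^2 + 14*t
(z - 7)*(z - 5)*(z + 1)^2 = z^4 - 10*z^3 + 12*z^2 + 58*z + 35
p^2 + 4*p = p*(p + 4)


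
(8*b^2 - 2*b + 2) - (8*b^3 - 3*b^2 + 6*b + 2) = -8*b^3 + 11*b^2 - 8*b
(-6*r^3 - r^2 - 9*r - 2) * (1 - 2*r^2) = 12*r^5 + 2*r^4 + 12*r^3 + 3*r^2 - 9*r - 2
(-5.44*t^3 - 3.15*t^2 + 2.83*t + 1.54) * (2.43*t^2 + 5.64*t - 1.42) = -13.2192*t^5 - 38.3361*t^4 - 3.1643*t^3 + 24.1764*t^2 + 4.667*t - 2.1868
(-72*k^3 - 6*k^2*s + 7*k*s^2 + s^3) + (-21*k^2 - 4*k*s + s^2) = -72*k^3 - 6*k^2*s - 21*k^2 + 7*k*s^2 - 4*k*s + s^3 + s^2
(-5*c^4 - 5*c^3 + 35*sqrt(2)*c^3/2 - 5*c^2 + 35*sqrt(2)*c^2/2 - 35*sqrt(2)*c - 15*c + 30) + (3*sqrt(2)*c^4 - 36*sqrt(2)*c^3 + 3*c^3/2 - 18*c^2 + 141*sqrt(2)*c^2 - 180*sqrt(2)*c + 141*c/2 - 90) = -5*c^4 + 3*sqrt(2)*c^4 - 37*sqrt(2)*c^3/2 - 7*c^3/2 - 23*c^2 + 317*sqrt(2)*c^2/2 - 215*sqrt(2)*c + 111*c/2 - 60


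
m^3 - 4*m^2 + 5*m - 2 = (m - 2)*(m - 1)^2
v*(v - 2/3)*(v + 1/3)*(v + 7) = v^4 + 20*v^3/3 - 23*v^2/9 - 14*v/9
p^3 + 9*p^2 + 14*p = p*(p + 2)*(p + 7)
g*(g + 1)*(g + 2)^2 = g^4 + 5*g^3 + 8*g^2 + 4*g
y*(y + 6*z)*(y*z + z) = y^3*z + 6*y^2*z^2 + y^2*z + 6*y*z^2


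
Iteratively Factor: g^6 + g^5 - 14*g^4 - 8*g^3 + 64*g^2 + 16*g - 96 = (g - 2)*(g^5 + 3*g^4 - 8*g^3 - 24*g^2 + 16*g + 48) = (g - 2)*(g + 2)*(g^4 + g^3 - 10*g^2 - 4*g + 24) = (g - 2)*(g + 2)*(g + 3)*(g^3 - 2*g^2 - 4*g + 8) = (g - 2)^2*(g + 2)*(g + 3)*(g^2 - 4) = (g - 2)^2*(g + 2)^2*(g + 3)*(g - 2)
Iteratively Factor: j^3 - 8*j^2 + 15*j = (j - 3)*(j^2 - 5*j) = j*(j - 3)*(j - 5)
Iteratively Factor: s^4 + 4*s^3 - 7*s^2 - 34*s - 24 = (s - 3)*(s^3 + 7*s^2 + 14*s + 8) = (s - 3)*(s + 2)*(s^2 + 5*s + 4) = (s - 3)*(s + 1)*(s + 2)*(s + 4)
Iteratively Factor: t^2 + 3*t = (t + 3)*(t)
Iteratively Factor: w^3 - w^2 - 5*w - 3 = (w - 3)*(w^2 + 2*w + 1) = (w - 3)*(w + 1)*(w + 1)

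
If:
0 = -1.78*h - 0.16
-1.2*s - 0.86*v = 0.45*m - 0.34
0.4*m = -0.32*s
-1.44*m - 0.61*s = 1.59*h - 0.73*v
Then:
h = -0.09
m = -2.02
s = 2.52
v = -2.07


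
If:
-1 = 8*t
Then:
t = -1/8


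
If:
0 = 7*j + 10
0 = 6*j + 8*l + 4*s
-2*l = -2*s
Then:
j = -10/7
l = 5/7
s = 5/7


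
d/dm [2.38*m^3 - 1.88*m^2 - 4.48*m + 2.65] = 7.14*m^2 - 3.76*m - 4.48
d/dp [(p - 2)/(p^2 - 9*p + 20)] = (p^2 - 9*p - (p - 2)*(2*p - 9) + 20)/(p^2 - 9*p + 20)^2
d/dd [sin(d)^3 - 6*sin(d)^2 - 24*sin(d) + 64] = 3*(sin(d)^2 - 4*sin(d) - 8)*cos(d)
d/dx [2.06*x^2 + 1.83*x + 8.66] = 4.12*x + 1.83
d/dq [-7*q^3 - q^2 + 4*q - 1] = -21*q^2 - 2*q + 4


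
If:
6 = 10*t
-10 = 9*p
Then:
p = -10/9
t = 3/5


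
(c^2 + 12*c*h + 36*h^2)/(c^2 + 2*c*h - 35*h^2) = (c^2 + 12*c*h + 36*h^2)/(c^2 + 2*c*h - 35*h^2)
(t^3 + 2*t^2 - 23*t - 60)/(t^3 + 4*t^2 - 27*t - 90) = (t + 4)/(t + 6)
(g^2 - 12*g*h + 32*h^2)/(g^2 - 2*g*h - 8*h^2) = (g - 8*h)/(g + 2*h)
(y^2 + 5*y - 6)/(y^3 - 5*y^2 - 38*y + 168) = (y - 1)/(y^2 - 11*y + 28)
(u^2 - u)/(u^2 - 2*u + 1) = u/(u - 1)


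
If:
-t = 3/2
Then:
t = -3/2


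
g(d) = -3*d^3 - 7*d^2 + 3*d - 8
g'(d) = -9*d^2 - 14*d + 3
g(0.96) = -14.23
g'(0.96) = -18.73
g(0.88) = -12.83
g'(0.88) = -16.29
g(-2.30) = -15.43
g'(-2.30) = -12.41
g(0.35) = -7.94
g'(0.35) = -3.00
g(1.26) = -21.33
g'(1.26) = -28.93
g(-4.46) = 105.53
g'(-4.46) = -113.58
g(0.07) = -7.83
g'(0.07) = 1.98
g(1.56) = -31.74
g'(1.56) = -40.74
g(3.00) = -143.00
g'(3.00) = -120.00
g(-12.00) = 4132.00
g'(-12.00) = -1125.00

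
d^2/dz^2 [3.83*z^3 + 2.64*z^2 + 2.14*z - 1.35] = 22.98*z + 5.28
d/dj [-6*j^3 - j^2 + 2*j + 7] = -18*j^2 - 2*j + 2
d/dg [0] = 0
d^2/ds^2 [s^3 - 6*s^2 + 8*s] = 6*s - 12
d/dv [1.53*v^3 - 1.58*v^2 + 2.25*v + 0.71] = 4.59*v^2 - 3.16*v + 2.25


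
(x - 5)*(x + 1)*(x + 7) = x^3 + 3*x^2 - 33*x - 35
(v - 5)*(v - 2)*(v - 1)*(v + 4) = v^4 - 4*v^3 - 15*v^2 + 58*v - 40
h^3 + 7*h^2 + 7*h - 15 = (h - 1)*(h + 3)*(h + 5)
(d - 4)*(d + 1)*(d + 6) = d^3 + 3*d^2 - 22*d - 24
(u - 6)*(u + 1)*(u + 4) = u^3 - u^2 - 26*u - 24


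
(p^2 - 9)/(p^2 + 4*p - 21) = (p + 3)/(p + 7)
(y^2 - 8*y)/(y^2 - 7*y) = (y - 8)/(y - 7)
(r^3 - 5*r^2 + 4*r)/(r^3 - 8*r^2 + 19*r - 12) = r/(r - 3)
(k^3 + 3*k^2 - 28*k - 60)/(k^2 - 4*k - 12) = (k^2 + k - 30)/(k - 6)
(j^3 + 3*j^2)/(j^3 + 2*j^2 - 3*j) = j/(j - 1)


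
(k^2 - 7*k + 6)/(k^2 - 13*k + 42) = (k - 1)/(k - 7)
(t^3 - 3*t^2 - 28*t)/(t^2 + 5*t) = (t^2 - 3*t - 28)/(t + 5)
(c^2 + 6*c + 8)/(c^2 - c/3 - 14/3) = 3*(c + 4)/(3*c - 7)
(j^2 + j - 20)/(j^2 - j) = (j^2 + j - 20)/(j*(j - 1))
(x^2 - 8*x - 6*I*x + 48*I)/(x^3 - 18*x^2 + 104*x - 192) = (x - 6*I)/(x^2 - 10*x + 24)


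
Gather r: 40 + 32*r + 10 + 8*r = 40*r + 50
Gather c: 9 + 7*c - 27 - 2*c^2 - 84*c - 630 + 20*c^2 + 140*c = 18*c^2 + 63*c - 648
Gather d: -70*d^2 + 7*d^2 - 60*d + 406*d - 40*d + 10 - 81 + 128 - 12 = -63*d^2 + 306*d + 45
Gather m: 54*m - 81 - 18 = 54*m - 99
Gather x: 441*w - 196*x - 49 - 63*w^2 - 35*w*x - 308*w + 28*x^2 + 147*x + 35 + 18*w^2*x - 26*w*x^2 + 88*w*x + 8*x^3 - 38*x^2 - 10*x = -63*w^2 + 133*w + 8*x^3 + x^2*(-26*w - 10) + x*(18*w^2 + 53*w - 59) - 14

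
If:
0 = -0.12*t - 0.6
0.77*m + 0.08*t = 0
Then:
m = 0.52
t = -5.00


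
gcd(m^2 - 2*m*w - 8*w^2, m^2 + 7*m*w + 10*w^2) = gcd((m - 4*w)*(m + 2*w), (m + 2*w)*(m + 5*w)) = m + 2*w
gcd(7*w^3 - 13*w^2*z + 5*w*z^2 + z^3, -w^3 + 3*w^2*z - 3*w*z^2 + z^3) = w^2 - 2*w*z + z^2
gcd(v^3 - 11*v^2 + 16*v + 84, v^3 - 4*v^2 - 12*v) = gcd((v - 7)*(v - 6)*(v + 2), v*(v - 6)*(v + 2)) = v^2 - 4*v - 12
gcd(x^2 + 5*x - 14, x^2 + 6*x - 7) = x + 7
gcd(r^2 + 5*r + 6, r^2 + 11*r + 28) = 1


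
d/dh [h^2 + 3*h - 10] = 2*h + 3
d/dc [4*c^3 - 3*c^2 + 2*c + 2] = 12*c^2 - 6*c + 2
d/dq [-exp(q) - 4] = -exp(q)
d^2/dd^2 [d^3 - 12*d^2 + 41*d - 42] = 6*d - 24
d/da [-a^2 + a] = 1 - 2*a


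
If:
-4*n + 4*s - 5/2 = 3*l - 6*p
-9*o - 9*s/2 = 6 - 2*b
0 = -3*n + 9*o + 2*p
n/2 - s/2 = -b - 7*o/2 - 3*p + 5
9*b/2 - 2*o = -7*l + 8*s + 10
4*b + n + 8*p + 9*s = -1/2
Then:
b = -59025/48239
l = 54333/96478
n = 59143/96478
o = -23797/96478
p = 195801/96478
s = -66755/48239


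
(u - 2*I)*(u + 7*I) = u^2 + 5*I*u + 14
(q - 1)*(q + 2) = q^2 + q - 2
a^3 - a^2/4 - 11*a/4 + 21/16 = (a - 3/2)*(a - 1/2)*(a + 7/4)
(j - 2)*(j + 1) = j^2 - j - 2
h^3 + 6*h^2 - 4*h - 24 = (h - 2)*(h + 2)*(h + 6)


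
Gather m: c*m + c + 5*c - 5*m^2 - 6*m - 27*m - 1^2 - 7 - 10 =6*c - 5*m^2 + m*(c - 33) - 18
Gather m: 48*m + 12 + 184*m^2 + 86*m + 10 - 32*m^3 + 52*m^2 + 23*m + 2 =-32*m^3 + 236*m^2 + 157*m + 24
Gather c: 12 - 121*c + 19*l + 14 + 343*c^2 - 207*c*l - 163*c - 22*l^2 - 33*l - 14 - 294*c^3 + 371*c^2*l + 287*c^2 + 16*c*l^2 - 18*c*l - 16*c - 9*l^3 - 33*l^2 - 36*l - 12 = -294*c^3 + c^2*(371*l + 630) + c*(16*l^2 - 225*l - 300) - 9*l^3 - 55*l^2 - 50*l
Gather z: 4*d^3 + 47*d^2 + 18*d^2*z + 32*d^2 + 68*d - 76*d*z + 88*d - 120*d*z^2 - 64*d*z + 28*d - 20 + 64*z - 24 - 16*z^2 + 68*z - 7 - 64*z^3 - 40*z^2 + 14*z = 4*d^3 + 79*d^2 + 184*d - 64*z^3 + z^2*(-120*d - 56) + z*(18*d^2 - 140*d + 146) - 51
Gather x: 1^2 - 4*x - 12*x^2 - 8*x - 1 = -12*x^2 - 12*x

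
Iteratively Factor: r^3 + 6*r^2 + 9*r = (r + 3)*(r^2 + 3*r) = r*(r + 3)*(r + 3)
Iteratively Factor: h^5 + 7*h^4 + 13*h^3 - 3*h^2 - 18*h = (h + 2)*(h^4 + 5*h^3 + 3*h^2 - 9*h) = (h - 1)*(h + 2)*(h^3 + 6*h^2 + 9*h) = (h - 1)*(h + 2)*(h + 3)*(h^2 + 3*h) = h*(h - 1)*(h + 2)*(h + 3)*(h + 3)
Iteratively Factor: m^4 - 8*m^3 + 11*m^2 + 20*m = (m)*(m^3 - 8*m^2 + 11*m + 20) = m*(m - 5)*(m^2 - 3*m - 4) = m*(m - 5)*(m + 1)*(m - 4)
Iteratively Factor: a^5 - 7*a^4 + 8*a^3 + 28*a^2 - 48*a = (a - 4)*(a^4 - 3*a^3 - 4*a^2 + 12*a) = (a - 4)*(a + 2)*(a^3 - 5*a^2 + 6*a) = (a - 4)*(a - 3)*(a + 2)*(a^2 - 2*a) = (a - 4)*(a - 3)*(a - 2)*(a + 2)*(a)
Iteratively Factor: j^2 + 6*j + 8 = (j + 4)*(j + 2)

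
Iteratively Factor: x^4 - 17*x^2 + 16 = (x - 4)*(x^3 + 4*x^2 - x - 4) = (x - 4)*(x + 1)*(x^2 + 3*x - 4) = (x - 4)*(x + 1)*(x + 4)*(x - 1)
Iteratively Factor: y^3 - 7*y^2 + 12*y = (y)*(y^2 - 7*y + 12) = y*(y - 4)*(y - 3)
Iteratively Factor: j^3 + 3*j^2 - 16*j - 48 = (j + 4)*(j^2 - j - 12) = (j - 4)*(j + 4)*(j + 3)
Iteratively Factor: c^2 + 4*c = (c)*(c + 4)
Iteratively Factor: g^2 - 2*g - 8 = (g + 2)*(g - 4)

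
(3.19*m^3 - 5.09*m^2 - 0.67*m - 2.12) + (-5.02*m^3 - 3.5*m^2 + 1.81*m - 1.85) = -1.83*m^3 - 8.59*m^2 + 1.14*m - 3.97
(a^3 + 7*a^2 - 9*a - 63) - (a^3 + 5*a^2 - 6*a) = 2*a^2 - 3*a - 63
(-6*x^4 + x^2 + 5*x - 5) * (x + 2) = -6*x^5 - 12*x^4 + x^3 + 7*x^2 + 5*x - 10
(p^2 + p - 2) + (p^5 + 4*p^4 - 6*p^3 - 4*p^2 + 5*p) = p^5 + 4*p^4 - 6*p^3 - 3*p^2 + 6*p - 2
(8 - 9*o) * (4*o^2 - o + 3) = -36*o^3 + 41*o^2 - 35*o + 24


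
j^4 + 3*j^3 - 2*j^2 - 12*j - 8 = (j - 2)*(j + 1)*(j + 2)^2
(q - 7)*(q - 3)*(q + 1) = q^3 - 9*q^2 + 11*q + 21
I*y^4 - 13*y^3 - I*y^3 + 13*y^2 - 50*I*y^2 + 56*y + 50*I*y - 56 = (y + 2*I)*(y + 4*I)*(y + 7*I)*(I*y - I)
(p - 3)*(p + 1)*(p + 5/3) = p^3 - p^2/3 - 19*p/3 - 5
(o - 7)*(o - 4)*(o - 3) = o^3 - 14*o^2 + 61*o - 84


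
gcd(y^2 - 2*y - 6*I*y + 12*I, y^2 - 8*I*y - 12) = y - 6*I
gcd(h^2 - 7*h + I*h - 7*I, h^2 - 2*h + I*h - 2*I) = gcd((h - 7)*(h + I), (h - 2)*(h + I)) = h + I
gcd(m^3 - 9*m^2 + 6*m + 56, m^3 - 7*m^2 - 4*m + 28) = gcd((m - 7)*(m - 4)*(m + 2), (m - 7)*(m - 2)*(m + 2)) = m^2 - 5*m - 14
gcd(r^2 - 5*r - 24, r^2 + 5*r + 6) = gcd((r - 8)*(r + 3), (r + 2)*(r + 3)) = r + 3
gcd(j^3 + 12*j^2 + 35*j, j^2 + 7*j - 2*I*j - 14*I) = j + 7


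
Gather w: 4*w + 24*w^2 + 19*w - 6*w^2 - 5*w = 18*w^2 + 18*w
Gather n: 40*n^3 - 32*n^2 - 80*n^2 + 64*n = 40*n^3 - 112*n^2 + 64*n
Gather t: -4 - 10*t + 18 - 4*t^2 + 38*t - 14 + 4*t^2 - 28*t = 0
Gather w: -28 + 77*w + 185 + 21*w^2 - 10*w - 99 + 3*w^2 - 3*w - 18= 24*w^2 + 64*w + 40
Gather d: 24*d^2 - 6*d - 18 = 24*d^2 - 6*d - 18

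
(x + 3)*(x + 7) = x^2 + 10*x + 21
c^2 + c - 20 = (c - 4)*(c + 5)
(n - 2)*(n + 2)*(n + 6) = n^3 + 6*n^2 - 4*n - 24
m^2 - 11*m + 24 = (m - 8)*(m - 3)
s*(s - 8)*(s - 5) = s^3 - 13*s^2 + 40*s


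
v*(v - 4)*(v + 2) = v^3 - 2*v^2 - 8*v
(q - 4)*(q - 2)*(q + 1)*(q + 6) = q^4 + q^3 - 28*q^2 + 20*q + 48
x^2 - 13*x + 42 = (x - 7)*(x - 6)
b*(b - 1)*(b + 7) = b^3 + 6*b^2 - 7*b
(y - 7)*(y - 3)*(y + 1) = y^3 - 9*y^2 + 11*y + 21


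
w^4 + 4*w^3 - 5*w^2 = w^2*(w - 1)*(w + 5)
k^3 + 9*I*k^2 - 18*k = k*(k + 3*I)*(k + 6*I)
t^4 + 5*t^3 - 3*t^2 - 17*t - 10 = (t - 2)*(t + 1)^2*(t + 5)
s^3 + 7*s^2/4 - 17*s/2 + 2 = (s - 2)*(s - 1/4)*(s + 4)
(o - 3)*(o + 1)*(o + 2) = o^3 - 7*o - 6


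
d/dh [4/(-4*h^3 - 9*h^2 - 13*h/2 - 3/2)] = 8*(24*h^2 + 36*h + 13)/(8*h^3 + 18*h^2 + 13*h + 3)^2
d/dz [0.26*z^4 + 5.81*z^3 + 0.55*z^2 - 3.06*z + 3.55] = 1.04*z^3 + 17.43*z^2 + 1.1*z - 3.06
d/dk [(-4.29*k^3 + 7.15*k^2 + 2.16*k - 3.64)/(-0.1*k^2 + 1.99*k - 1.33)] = (0.429*k^4 - 17.0742*k^3 + 31.5616*k^2 - 19.747*k + 4.3708)/(0.01*k^4 - 0.398*k^3 + 4.2261*k^2 - 5.2934*k + 1.7689)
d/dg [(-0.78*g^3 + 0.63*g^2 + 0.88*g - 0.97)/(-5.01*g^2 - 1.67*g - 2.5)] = (3.9078*g^4 + 2.6052*g^3 + 9.2067*g^2 - 12.8694*g - 3.8199)/(25.1001*g^4 + 16.7334*g^3 + 27.8389*g^2 + 8.35*g + 6.25)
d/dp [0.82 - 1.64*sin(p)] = -1.64*cos(p)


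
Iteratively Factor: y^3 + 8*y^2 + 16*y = (y)*(y^2 + 8*y + 16) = y*(y + 4)*(y + 4)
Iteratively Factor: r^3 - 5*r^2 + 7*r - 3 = (r - 3)*(r^2 - 2*r + 1) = (r - 3)*(r - 1)*(r - 1)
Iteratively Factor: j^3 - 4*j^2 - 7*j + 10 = (j - 1)*(j^2 - 3*j - 10) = (j - 1)*(j + 2)*(j - 5)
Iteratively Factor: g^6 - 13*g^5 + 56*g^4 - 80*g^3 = (g)*(g^5 - 13*g^4 + 56*g^3 - 80*g^2) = g^2*(g^4 - 13*g^3 + 56*g^2 - 80*g) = g^2*(g - 4)*(g^3 - 9*g^2 + 20*g) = g^2*(g - 4)^2*(g^2 - 5*g) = g^3*(g - 4)^2*(g - 5)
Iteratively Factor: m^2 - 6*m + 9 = (m - 3)*(m - 3)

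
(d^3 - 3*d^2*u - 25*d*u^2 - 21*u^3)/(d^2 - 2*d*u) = (d^3 - 3*d^2*u - 25*d*u^2 - 21*u^3)/(d*(d - 2*u))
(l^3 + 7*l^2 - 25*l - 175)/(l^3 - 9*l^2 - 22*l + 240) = (l^2 + 2*l - 35)/(l^2 - 14*l + 48)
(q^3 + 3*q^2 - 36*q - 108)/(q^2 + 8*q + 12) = (q^2 - 3*q - 18)/(q + 2)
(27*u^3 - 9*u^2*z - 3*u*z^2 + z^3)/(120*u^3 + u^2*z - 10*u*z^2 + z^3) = (9*u^2 - 6*u*z + z^2)/(40*u^2 - 13*u*z + z^2)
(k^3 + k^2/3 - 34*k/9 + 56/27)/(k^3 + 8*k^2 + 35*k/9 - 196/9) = (k - 2/3)/(k + 7)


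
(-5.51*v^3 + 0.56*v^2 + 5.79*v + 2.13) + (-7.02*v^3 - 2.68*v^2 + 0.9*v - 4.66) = -12.53*v^3 - 2.12*v^2 + 6.69*v - 2.53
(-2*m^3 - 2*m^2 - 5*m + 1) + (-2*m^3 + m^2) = -4*m^3 - m^2 - 5*m + 1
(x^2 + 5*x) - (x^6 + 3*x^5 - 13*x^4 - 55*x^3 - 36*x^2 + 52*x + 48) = -x^6 - 3*x^5 + 13*x^4 + 55*x^3 + 37*x^2 - 47*x - 48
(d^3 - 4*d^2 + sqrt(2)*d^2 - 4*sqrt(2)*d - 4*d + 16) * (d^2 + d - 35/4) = d^5 - 3*d^4 + sqrt(2)*d^4 - 67*d^3/4 - 3*sqrt(2)*d^3 - 51*sqrt(2)*d^2/4 + 47*d^2 + 35*sqrt(2)*d + 51*d - 140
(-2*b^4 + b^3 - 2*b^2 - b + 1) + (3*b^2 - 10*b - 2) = -2*b^4 + b^3 + b^2 - 11*b - 1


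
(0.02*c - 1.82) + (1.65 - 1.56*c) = -1.54*c - 0.17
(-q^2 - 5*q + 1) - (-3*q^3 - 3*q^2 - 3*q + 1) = 3*q^3 + 2*q^2 - 2*q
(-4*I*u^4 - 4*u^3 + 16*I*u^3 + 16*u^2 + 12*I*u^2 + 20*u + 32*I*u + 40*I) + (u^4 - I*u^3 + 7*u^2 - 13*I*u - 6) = u^4 - 4*I*u^4 - 4*u^3 + 15*I*u^3 + 23*u^2 + 12*I*u^2 + 20*u + 19*I*u - 6 + 40*I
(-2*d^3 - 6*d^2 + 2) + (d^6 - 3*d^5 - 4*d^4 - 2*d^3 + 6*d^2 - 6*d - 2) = d^6 - 3*d^5 - 4*d^4 - 4*d^3 - 6*d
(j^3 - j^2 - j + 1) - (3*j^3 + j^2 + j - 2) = -2*j^3 - 2*j^2 - 2*j + 3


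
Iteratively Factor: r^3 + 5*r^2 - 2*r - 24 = (r + 4)*(r^2 + r - 6) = (r + 3)*(r + 4)*(r - 2)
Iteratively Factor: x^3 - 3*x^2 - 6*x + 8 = (x + 2)*(x^2 - 5*x + 4) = (x - 4)*(x + 2)*(x - 1)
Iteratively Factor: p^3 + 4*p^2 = (p)*(p^2 + 4*p) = p^2*(p + 4)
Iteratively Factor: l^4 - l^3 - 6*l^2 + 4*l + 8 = (l + 1)*(l^3 - 2*l^2 - 4*l + 8) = (l - 2)*(l + 1)*(l^2 - 4) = (l - 2)^2*(l + 1)*(l + 2)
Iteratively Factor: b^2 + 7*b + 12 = (b + 4)*(b + 3)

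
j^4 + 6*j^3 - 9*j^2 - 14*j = j*(j - 2)*(j + 1)*(j + 7)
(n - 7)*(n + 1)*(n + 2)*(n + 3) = n^4 - n^3 - 31*n^2 - 71*n - 42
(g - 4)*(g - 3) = g^2 - 7*g + 12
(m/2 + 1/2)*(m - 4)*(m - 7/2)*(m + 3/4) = m^4/2 - 23*m^3/8 + 13*m^2/16 + 151*m/16 + 21/4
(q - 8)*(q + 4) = q^2 - 4*q - 32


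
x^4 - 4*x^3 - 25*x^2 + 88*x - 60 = (x - 6)*(x - 2)*(x - 1)*(x + 5)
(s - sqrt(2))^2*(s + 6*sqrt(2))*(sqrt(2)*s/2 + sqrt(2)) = sqrt(2)*s^4/2 + sqrt(2)*s^3 + 4*s^3 - 11*sqrt(2)*s^2 + 8*s^2 - 22*sqrt(2)*s + 12*s + 24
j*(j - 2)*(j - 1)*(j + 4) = j^4 + j^3 - 10*j^2 + 8*j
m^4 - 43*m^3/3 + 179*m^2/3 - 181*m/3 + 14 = (m - 7)*(m - 6)*(m - 1)*(m - 1/3)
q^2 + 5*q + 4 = (q + 1)*(q + 4)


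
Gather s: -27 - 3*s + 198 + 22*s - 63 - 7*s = 12*s + 108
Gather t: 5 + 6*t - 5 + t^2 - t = t^2 + 5*t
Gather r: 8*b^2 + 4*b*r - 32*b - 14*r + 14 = 8*b^2 - 32*b + r*(4*b - 14) + 14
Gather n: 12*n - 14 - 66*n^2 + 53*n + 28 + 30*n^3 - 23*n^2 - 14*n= 30*n^3 - 89*n^2 + 51*n + 14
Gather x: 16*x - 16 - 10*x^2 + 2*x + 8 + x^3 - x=x^3 - 10*x^2 + 17*x - 8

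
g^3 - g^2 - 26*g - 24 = (g - 6)*(g + 1)*(g + 4)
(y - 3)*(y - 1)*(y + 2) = y^3 - 2*y^2 - 5*y + 6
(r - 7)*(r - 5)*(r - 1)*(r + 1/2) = r^4 - 25*r^3/2 + 81*r^2/2 - 23*r/2 - 35/2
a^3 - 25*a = a*(a - 5)*(a + 5)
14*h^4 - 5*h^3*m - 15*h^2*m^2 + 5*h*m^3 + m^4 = (-2*h + m)*(-h + m)*(h + m)*(7*h + m)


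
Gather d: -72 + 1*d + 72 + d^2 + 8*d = d^2 + 9*d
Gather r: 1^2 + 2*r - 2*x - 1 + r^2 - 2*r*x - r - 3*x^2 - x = r^2 + r*(1 - 2*x) - 3*x^2 - 3*x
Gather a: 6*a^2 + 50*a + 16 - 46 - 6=6*a^2 + 50*a - 36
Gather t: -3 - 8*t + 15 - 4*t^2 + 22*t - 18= -4*t^2 + 14*t - 6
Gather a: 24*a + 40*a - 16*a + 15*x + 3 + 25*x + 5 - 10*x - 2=48*a + 30*x + 6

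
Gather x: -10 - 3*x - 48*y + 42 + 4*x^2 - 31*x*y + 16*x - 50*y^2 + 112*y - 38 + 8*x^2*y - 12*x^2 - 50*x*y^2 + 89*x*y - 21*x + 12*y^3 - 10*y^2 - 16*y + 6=x^2*(8*y - 8) + x*(-50*y^2 + 58*y - 8) + 12*y^3 - 60*y^2 + 48*y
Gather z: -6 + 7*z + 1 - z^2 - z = -z^2 + 6*z - 5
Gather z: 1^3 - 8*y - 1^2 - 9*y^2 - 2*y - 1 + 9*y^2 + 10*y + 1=0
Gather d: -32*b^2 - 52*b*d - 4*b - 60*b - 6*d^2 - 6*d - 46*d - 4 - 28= -32*b^2 - 64*b - 6*d^2 + d*(-52*b - 52) - 32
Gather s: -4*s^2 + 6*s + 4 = -4*s^2 + 6*s + 4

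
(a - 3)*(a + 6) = a^2 + 3*a - 18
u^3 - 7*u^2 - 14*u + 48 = (u - 8)*(u - 2)*(u + 3)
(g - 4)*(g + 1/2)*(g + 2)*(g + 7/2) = g^4 + 2*g^3 - 57*g^2/4 - 71*g/2 - 14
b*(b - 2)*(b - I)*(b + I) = b^4 - 2*b^3 + b^2 - 2*b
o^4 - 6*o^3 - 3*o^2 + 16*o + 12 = (o - 6)*(o - 2)*(o + 1)^2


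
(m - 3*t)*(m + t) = m^2 - 2*m*t - 3*t^2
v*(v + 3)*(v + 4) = v^3 + 7*v^2 + 12*v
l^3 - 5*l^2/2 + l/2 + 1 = (l - 2)*(l - 1)*(l + 1/2)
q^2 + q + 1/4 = (q + 1/2)^2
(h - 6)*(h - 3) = h^2 - 9*h + 18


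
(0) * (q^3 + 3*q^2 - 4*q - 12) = 0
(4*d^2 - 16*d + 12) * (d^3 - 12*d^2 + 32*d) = 4*d^5 - 64*d^4 + 332*d^3 - 656*d^2 + 384*d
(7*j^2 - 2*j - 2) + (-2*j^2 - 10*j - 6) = 5*j^2 - 12*j - 8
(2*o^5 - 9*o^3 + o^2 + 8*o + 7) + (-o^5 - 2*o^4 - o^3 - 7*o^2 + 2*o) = o^5 - 2*o^4 - 10*o^3 - 6*o^2 + 10*o + 7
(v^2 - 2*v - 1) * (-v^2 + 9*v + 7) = -v^4 + 11*v^3 - 10*v^2 - 23*v - 7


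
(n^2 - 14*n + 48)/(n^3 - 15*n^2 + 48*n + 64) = (n - 6)/(n^2 - 7*n - 8)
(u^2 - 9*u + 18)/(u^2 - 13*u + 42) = (u - 3)/(u - 7)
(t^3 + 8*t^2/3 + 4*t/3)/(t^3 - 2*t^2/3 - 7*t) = (3*t^2 + 8*t + 4)/(3*t^2 - 2*t - 21)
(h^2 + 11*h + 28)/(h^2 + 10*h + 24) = (h + 7)/(h + 6)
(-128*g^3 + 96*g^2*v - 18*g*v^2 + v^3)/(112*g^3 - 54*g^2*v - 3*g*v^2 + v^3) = (-8*g + v)/(7*g + v)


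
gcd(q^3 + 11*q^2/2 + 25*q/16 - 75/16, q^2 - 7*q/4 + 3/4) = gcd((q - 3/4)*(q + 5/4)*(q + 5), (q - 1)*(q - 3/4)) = q - 3/4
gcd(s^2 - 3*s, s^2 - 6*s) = s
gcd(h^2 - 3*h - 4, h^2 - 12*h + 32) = h - 4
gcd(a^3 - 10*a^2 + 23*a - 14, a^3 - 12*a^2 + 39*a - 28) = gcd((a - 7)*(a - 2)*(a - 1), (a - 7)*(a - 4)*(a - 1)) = a^2 - 8*a + 7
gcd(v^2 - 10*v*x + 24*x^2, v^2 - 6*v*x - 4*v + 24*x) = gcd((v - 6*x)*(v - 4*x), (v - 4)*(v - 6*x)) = -v + 6*x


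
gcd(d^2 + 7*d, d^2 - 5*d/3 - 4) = 1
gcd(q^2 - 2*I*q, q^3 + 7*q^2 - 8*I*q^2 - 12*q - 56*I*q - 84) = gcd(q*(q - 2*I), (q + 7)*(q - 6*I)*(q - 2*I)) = q - 2*I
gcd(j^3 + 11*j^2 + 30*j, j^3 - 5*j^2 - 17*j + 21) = 1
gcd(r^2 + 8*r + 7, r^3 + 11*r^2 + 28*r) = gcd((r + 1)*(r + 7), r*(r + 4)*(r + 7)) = r + 7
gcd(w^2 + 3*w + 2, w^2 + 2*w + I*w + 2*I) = w + 2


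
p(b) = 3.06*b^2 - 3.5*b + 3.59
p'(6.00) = 33.22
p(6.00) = 92.75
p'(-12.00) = -76.94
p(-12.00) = 486.23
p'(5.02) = 27.22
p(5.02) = 63.13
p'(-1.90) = -15.13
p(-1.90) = 21.29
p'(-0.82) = -8.52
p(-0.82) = 8.52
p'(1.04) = 2.86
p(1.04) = 3.26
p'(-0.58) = -7.05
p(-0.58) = 6.65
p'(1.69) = 6.84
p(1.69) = 6.41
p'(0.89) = 1.95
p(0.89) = 2.90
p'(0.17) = -2.46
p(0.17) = 3.08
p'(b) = 6.12*b - 3.5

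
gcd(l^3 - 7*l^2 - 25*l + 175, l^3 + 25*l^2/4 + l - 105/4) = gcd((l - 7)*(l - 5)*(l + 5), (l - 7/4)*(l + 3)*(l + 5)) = l + 5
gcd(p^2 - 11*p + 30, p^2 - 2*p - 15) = p - 5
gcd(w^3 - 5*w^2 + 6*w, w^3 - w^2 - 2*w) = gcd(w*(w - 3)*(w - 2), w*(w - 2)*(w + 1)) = w^2 - 2*w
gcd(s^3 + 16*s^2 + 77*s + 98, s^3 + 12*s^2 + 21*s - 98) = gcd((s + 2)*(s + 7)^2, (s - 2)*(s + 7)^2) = s^2 + 14*s + 49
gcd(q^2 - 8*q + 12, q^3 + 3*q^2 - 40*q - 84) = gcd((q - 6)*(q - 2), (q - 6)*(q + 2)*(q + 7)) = q - 6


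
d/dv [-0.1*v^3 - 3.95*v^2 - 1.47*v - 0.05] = -0.3*v^2 - 7.9*v - 1.47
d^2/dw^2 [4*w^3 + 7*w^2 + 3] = 24*w + 14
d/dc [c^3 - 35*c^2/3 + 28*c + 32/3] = 3*c^2 - 70*c/3 + 28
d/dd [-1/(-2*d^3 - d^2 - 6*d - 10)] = 2*(-3*d^2 - d - 3)/(2*d^3 + d^2 + 6*d + 10)^2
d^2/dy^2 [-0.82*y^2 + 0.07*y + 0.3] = -1.64000000000000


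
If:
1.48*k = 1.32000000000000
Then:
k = 0.89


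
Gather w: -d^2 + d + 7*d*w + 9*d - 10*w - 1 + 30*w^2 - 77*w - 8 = -d^2 + 10*d + 30*w^2 + w*(7*d - 87) - 9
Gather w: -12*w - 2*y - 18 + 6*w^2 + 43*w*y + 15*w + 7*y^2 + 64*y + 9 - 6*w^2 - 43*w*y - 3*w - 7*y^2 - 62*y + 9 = 0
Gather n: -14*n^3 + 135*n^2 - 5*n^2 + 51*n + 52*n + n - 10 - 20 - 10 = -14*n^3 + 130*n^2 + 104*n - 40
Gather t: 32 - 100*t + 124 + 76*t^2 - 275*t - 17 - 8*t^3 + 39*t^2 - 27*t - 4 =-8*t^3 + 115*t^2 - 402*t + 135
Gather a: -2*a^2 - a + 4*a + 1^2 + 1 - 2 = -2*a^2 + 3*a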